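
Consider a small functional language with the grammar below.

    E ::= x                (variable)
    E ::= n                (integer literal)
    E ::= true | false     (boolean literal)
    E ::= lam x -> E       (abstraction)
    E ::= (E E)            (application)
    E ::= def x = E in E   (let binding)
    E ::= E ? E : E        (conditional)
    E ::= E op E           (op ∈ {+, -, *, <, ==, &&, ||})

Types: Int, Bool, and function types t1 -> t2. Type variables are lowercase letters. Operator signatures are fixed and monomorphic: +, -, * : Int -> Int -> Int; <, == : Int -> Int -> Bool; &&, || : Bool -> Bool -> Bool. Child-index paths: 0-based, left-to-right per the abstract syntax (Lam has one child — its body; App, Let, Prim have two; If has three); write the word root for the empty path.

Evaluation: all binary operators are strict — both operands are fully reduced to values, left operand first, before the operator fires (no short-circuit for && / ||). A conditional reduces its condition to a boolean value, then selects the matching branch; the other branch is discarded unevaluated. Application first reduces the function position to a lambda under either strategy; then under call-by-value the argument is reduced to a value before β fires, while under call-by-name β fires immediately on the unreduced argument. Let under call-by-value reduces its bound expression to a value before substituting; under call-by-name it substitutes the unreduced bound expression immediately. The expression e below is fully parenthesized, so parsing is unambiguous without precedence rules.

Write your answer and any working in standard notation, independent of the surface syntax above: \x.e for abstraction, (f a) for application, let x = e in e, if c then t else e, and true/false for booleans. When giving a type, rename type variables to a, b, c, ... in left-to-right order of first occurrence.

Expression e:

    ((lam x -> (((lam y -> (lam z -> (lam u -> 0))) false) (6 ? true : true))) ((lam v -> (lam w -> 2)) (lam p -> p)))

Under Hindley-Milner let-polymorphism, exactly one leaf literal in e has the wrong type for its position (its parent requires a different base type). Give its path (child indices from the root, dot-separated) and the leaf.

Trace:
\u._ : d -> Int
\z._ : c -> d -> Int
\y._ : b -> c -> d -> Int
  unify b -> c -> d -> Int ~ Bool -> e
  unify b ~ Bool
  unify c -> d -> Int ~ e
_ _ : c -> d -> Int
  unify Int ~ Bool
  FAIL: mismatch Int ~ Bool

Answer: 0.0.1.0 : 6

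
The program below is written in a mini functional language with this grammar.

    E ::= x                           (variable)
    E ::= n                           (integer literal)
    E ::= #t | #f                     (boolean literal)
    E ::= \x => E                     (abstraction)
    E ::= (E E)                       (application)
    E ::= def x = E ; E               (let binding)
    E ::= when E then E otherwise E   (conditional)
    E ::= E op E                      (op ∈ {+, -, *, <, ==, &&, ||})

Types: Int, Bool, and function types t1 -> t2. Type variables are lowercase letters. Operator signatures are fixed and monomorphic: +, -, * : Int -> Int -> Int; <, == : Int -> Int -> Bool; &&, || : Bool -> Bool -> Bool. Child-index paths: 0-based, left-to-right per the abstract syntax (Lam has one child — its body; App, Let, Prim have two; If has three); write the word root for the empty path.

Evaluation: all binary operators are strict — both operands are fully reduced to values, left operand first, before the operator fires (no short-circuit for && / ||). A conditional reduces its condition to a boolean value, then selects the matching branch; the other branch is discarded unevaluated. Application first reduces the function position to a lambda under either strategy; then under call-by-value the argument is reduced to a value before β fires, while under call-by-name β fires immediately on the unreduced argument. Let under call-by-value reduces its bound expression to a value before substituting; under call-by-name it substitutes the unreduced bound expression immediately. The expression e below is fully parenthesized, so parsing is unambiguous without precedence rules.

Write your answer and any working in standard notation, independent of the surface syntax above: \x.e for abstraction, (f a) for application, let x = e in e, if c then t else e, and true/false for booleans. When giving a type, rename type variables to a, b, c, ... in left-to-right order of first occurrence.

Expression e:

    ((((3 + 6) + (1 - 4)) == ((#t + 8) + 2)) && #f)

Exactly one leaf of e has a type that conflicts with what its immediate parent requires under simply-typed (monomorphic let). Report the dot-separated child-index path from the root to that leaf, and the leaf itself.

Answer: 0.1.0.0 : true

Derivation:
  unify Int ~ Int
  unify Int ~ Int
  unify Int ~ Int
  unify Int ~ Int
  unify Int ~ Int
  unify Int ~ Int
  unify Int ~ Int
  unify Bool ~ Int
  FAIL: mismatch Bool ~ Int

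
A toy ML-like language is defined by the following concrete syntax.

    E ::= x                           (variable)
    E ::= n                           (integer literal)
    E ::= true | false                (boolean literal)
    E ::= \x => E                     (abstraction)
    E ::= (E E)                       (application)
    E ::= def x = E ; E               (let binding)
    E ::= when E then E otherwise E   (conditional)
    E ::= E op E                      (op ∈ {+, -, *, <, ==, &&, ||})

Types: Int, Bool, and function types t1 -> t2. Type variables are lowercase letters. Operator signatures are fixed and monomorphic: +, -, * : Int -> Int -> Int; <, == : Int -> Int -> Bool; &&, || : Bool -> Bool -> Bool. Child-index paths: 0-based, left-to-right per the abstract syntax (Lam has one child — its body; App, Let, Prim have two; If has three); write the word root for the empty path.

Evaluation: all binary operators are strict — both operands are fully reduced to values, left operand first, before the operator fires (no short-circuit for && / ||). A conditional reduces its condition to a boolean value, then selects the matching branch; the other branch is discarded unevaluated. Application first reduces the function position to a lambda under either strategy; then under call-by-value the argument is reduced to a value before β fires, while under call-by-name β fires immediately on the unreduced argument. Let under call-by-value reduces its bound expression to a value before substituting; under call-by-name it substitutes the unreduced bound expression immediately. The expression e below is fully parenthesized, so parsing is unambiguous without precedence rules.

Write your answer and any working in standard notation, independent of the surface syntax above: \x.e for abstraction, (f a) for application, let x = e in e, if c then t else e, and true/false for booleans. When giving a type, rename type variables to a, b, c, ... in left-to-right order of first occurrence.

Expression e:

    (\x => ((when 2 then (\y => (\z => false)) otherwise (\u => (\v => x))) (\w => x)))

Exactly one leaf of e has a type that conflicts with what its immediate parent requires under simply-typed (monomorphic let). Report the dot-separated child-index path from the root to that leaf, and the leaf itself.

Answer: 0.0.0 : 2

Trace:
  unify Int ~ Bool
  FAIL: mismatch Int ~ Bool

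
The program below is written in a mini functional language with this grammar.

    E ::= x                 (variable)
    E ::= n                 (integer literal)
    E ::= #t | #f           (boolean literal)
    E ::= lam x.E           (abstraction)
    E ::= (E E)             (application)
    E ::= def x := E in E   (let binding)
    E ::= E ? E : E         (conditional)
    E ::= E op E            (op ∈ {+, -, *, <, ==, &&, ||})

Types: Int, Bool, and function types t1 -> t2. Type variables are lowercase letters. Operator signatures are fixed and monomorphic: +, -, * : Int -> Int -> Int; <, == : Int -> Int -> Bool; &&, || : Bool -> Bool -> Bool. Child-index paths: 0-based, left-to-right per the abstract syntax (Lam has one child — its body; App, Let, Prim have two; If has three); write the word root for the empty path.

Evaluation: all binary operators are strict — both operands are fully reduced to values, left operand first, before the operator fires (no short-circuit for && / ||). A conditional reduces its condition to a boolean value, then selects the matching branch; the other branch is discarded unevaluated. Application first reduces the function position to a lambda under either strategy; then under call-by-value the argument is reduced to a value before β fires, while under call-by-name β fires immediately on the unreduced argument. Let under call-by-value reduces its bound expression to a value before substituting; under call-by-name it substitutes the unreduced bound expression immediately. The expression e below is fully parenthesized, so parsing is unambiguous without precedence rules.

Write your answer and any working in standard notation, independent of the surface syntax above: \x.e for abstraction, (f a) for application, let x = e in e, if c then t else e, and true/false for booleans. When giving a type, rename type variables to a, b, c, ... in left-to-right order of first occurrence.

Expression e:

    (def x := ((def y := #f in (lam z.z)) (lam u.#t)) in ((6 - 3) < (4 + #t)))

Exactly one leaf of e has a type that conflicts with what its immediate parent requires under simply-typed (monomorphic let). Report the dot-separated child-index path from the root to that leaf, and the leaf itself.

Working:
let y : Bool
z : a
\z._ : a -> a
\u._ : b -> Bool
  unify a -> a ~ (b -> Bool) -> c
  unify a ~ b -> Bool
  unify b -> Bool ~ c
_ _ : b -> Bool
let x : b -> Bool
  unify Int ~ Int
  unify Int ~ Int
  unify Int ~ Int
  unify Int ~ Int
  unify Bool ~ Int
  FAIL: mismatch Bool ~ Int

Answer: 1.1.1 : true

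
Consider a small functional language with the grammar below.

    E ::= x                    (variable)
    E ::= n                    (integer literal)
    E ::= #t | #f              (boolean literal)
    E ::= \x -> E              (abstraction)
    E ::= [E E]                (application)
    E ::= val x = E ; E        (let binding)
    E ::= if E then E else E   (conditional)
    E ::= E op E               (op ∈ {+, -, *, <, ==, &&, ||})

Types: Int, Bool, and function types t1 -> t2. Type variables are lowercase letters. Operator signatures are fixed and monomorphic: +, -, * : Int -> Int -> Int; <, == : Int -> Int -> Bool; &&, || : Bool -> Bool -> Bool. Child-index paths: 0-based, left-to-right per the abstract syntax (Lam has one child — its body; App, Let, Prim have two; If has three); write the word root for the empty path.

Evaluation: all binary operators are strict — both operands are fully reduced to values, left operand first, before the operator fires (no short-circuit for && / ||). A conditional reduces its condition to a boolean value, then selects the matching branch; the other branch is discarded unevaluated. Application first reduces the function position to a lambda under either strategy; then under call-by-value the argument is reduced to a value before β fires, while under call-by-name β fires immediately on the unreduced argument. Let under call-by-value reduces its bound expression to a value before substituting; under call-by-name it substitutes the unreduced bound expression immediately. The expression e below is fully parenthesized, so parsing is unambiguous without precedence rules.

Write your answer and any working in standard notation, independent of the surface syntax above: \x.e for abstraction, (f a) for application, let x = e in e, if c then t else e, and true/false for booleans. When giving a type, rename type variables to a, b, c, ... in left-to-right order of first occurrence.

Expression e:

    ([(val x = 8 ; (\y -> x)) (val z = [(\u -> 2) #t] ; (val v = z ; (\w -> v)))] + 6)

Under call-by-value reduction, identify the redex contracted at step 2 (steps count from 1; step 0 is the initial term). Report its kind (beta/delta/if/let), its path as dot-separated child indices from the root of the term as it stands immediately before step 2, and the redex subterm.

Derivation:
step 0: (((let x = 8 in (\y.x)) (let z = ((\u.2) true) in (let v = z in (\w.v)))) + 6)
step 1: [let@0.0] (((\y.8) (let z = ((\u.2) true) in (let v = z in (\w.v)))) + 6)
step 2: [beta@0.1.0] (((\y.8) (let z = 2 in (let v = z in (\w.v)))) + 6)

Answer: beta at 0.1.0 : ((\u.2) true)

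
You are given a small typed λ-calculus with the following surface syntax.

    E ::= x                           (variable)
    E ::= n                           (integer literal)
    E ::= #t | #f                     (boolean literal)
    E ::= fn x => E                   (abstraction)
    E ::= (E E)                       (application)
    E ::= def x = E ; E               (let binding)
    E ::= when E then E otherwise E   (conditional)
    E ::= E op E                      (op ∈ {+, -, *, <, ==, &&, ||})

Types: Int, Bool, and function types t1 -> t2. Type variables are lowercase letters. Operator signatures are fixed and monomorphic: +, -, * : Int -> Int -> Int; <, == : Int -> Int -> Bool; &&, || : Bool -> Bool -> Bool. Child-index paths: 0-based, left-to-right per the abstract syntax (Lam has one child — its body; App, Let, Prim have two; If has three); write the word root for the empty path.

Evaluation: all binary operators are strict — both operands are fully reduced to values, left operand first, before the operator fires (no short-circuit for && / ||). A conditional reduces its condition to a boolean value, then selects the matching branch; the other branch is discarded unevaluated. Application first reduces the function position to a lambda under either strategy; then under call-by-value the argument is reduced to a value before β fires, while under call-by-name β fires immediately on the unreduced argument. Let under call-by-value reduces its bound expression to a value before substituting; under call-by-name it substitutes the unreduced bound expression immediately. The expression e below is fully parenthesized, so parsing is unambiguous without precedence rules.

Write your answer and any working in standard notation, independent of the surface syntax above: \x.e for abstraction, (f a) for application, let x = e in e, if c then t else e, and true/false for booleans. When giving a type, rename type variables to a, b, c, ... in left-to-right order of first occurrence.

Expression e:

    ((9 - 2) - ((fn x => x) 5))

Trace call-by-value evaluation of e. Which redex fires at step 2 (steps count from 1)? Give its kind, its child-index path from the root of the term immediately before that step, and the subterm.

Answer: beta at 1 : ((\x.x) 5)

Derivation:
step 0: ((9 - 2) - ((\x.x) 5))
step 1: [delta@0] (7 - ((\x.x) 5))
step 2: [beta@1] (7 - 5)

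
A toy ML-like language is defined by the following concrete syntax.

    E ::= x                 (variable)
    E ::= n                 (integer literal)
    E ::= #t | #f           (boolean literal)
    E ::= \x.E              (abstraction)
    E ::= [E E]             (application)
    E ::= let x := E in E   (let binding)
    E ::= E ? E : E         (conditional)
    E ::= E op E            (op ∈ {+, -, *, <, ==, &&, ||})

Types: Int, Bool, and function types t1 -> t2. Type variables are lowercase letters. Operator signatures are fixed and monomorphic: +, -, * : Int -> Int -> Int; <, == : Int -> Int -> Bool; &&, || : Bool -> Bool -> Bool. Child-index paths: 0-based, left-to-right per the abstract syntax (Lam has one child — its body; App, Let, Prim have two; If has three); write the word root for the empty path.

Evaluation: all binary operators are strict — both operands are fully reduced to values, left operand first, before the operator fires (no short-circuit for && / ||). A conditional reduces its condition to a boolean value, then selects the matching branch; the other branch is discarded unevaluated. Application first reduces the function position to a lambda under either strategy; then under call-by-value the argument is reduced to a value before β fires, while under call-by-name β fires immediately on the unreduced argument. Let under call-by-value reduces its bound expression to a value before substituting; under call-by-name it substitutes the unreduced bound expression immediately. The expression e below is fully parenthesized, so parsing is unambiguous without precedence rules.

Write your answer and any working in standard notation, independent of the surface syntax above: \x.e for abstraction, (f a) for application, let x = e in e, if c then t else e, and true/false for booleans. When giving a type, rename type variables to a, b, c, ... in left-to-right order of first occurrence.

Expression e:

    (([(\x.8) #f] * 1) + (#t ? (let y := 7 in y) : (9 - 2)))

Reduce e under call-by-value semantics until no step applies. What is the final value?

Trace:
step 0: ((((\x.8) false) * 1) + (if true then (let y = 7 in y) else (9 - 2)))
step 1: [beta@0.0] ((8 * 1) + (if true then (let y = 7 in y) else (9 - 2)))
step 2: [delta@0] (8 + (if true then (let y = 7 in y) else (9 - 2)))
step 3: [if@1] (8 + (let y = 7 in y))
step 4: [let@1] (8 + 7)
step 5: [delta@root] 15

Answer: 15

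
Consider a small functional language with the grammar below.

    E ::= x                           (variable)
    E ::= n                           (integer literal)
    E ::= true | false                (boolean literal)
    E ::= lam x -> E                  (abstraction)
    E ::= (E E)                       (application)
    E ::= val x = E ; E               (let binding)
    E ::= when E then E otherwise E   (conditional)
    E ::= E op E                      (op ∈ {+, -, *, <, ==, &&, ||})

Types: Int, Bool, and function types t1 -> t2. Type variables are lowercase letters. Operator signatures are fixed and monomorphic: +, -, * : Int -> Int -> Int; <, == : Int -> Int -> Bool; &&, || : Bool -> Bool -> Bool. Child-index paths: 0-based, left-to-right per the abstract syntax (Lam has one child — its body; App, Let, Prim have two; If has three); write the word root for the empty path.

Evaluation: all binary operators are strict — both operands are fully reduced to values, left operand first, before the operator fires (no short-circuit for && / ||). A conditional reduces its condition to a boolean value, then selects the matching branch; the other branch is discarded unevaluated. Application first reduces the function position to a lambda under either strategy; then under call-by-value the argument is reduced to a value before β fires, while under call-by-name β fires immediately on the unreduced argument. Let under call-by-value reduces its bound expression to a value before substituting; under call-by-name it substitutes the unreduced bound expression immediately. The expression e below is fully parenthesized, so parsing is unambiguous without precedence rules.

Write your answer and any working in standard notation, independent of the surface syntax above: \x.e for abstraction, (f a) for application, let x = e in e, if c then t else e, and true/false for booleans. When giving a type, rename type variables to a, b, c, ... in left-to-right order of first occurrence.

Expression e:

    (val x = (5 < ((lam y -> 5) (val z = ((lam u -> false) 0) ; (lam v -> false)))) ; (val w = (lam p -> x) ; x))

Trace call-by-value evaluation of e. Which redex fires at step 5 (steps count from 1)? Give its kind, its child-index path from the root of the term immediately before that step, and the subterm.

Trace:
step 0: (let x = (5 < ((\y.5) (let z = ((\u.false) 0) in (\v.false)))) in (let w = (\p.x) in x))
step 1: [beta@0.1.1.0] (let x = (5 < ((\y.5) (let z = false in (\v.false)))) in (let w = (\p.x) in x))
step 2: [let@0.1.1] (let x = (5 < ((\y.5) (\v.false))) in (let w = (\p.x) in x))
step 3: [beta@0.1] (let x = (5 < 5) in (let w = (\p.x) in x))
step 4: [delta@0] (let x = false in (let w = (\p.x) in x))
step 5: [let@root] (let w = (\p.false) in false)

Answer: let at root : (let x = false in (let w = (\p.x) in x))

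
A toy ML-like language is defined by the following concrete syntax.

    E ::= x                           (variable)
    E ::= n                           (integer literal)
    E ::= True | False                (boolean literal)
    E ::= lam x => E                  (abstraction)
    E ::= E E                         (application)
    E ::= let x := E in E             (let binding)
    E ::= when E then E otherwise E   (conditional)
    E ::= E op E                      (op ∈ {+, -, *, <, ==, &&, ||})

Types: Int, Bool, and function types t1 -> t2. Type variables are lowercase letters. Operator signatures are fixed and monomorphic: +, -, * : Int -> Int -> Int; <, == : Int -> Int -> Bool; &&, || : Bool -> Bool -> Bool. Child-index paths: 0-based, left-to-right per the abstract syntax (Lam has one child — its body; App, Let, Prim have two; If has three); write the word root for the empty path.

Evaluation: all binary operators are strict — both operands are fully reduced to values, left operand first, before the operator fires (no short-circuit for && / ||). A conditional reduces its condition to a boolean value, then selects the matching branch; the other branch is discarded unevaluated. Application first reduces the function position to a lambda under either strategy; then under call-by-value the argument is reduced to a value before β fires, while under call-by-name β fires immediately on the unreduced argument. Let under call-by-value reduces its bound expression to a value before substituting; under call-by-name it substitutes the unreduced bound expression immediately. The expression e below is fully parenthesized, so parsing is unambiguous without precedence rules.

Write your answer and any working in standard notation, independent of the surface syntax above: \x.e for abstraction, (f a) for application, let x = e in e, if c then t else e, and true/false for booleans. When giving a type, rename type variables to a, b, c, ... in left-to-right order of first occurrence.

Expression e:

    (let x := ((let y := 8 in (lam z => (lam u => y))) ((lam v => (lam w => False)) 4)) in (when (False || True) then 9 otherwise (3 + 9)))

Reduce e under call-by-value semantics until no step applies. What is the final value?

Trace:
step 0: (let x = ((let y = 8 in (\z.(\u.y))) ((\v.(\w.false)) 4)) in (if (false || true) then 9 else (3 + 9)))
step 1: [let@0.0] (let x = ((\z.(\u.8)) ((\v.(\w.false)) 4)) in (if (false || true) then 9 else (3 + 9)))
step 2: [beta@0.1] (let x = ((\z.(\u.8)) (\w.false)) in (if (false || true) then 9 else (3 + 9)))
step 3: [beta@0] (let x = (\u.8) in (if (false || true) then 9 else (3 + 9)))
step 4: [let@root] (if (false || true) then 9 else (3 + 9))
step 5: [delta@0] (if true then 9 else (3 + 9))
step 6: [if@root] 9

Answer: 9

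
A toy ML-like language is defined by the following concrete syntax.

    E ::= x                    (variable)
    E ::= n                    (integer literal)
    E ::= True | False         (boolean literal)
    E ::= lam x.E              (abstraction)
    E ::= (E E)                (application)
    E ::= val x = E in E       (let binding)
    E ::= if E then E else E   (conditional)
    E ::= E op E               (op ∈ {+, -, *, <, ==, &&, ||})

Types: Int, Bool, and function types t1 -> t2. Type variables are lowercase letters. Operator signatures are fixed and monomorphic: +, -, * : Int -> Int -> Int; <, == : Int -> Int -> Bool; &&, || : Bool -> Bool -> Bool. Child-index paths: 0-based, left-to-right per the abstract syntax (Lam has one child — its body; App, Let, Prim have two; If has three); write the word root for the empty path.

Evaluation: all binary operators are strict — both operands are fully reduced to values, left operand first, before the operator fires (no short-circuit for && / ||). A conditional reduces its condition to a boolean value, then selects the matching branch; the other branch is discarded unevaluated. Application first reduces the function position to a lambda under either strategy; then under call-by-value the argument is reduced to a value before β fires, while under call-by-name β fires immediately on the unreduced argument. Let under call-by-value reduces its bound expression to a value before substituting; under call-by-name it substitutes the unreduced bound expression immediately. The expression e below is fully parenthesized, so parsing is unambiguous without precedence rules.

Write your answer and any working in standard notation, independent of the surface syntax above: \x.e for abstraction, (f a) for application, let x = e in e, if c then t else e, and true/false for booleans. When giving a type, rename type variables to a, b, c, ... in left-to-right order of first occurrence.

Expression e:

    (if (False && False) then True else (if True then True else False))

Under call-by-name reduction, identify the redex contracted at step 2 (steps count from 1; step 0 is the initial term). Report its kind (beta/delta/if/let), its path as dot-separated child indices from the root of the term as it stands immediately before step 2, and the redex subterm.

Derivation:
step 0: (if (false && false) then true else (if true then true else false))
step 1: [delta@0] (if false then true else (if true then true else false))
step 2: [if@root] (if true then true else false)

Answer: if at root : (if false then true else (if true then true else false))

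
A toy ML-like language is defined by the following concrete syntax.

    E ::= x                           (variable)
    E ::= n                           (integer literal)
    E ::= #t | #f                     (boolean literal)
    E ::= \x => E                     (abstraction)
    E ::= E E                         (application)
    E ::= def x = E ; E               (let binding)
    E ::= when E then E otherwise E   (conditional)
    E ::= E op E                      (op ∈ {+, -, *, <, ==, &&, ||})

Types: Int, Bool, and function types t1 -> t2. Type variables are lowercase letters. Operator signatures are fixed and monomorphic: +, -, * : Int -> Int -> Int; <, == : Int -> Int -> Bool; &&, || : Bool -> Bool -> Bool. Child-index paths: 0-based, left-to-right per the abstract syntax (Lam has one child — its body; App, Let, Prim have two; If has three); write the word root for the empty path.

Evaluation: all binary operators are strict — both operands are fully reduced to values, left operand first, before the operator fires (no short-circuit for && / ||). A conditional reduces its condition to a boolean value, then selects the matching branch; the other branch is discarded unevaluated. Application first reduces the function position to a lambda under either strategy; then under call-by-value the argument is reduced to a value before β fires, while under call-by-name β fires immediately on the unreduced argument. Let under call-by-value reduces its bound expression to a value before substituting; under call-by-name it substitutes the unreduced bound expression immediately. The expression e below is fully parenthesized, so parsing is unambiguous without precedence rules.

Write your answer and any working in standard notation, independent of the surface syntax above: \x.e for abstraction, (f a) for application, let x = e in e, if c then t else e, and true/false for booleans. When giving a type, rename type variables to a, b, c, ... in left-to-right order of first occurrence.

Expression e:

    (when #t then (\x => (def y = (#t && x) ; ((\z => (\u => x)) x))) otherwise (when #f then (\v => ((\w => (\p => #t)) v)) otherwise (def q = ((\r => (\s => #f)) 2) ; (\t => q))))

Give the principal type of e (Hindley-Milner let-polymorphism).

Answer: Bool -> a -> Bool

Derivation:
  unify Bool ~ Bool
  unify Bool ~ Bool
x : a
  unify a ~ Bool
let y : Bool
x : Bool
\u._ : c -> Bool
\z._ : b -> c -> Bool
x : Bool
  unify b -> c -> Bool ~ Bool -> d
  unify b ~ Bool
  unify c -> Bool ~ d
_ _ : c -> Bool
\x._ : Bool -> c -> Bool
  unify Bool ~ Bool
\p._ : g -> Bool
\w._ : f -> g -> Bool
v : e
  unify f -> g -> Bool ~ e -> h
  unify f ~ e
  unify g -> Bool ~ h
_ _ : g -> Bool
\v._ : e -> g -> Bool
\s._ : j -> Bool
\r._ : i -> j -> Bool
  unify i -> j -> Bool ~ Int -> k
  unify i ~ Int
  unify j -> Bool ~ k
_ _ : j -> Bool
let q : forall. j -> Bool
q : m -> Bool
\t._ : l -> m -> Bool
  unify e -> g -> Bool ~ l -> m -> Bool
  unify e ~ l
  unify g -> Bool ~ m -> Bool
  unify g ~ m
  unify Bool ~ Bool
  unify Bool -> c -> Bool ~ l -> m -> Bool
  unify Bool ~ l
  unify c -> Bool ~ m -> Bool
  unify c ~ m
  unify Bool ~ Bool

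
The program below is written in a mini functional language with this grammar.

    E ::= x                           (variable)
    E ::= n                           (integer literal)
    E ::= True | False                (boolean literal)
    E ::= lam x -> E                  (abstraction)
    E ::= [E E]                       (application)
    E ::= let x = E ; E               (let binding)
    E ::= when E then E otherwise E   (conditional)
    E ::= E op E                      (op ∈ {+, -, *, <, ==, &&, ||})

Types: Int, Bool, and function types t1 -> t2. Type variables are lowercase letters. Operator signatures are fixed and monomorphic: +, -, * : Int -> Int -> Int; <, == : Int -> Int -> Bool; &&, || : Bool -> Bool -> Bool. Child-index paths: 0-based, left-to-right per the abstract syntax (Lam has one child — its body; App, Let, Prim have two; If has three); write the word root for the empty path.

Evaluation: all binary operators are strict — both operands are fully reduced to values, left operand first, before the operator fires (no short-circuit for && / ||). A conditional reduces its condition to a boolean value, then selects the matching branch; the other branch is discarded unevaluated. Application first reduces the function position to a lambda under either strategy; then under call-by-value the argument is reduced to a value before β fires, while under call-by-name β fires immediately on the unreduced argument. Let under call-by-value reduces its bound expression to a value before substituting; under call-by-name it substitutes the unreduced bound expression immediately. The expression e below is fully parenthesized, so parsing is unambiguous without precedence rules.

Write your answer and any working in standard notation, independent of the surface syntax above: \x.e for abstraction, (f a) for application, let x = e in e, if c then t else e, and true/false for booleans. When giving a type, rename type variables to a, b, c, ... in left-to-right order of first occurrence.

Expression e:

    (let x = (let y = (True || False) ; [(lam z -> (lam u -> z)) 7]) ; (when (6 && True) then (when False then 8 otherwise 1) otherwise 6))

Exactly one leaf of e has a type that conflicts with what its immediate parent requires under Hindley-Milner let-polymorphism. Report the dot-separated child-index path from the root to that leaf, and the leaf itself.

Working:
  unify Bool ~ Bool
  unify Bool ~ Bool
let y : Bool
z : a
\u._ : b -> a
\z._ : a -> b -> a
  unify a -> b -> a ~ Int -> c
  unify a ~ Int
  unify b -> Int ~ c
_ _ : b -> Int
let x : forall. b -> Int
  unify Int ~ Bool
  FAIL: mismatch Int ~ Bool

Answer: 1.0.0 : 6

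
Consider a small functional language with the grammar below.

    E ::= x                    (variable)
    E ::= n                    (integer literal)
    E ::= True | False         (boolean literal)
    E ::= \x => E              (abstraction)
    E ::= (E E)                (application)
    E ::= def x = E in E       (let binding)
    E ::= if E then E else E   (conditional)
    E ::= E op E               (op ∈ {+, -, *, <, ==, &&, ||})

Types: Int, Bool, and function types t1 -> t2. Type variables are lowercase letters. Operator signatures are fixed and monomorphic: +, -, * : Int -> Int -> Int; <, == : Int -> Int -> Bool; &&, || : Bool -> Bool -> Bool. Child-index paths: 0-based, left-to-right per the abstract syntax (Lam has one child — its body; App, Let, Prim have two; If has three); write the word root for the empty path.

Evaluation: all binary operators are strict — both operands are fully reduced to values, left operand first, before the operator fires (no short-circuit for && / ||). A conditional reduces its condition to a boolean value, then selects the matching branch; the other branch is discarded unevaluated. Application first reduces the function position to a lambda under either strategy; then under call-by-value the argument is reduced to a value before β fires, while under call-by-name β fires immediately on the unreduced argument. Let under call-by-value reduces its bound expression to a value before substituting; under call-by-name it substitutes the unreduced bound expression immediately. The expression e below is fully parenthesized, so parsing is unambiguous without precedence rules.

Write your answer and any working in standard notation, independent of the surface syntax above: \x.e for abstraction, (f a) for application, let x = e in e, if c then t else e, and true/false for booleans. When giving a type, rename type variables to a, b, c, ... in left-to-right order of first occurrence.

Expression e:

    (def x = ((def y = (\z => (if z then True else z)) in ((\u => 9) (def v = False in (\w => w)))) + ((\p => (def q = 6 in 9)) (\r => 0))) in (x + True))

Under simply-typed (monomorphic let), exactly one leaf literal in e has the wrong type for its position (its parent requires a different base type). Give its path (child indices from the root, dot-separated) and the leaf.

Derivation:
z : a
  unify a ~ Bool
z : Bool
  unify Bool ~ Bool
\z._ : Bool -> Bool
let y : Bool -> Bool
\u._ : b -> Int
let v : Bool
w : c
\w._ : c -> c
  unify b -> Int ~ (c -> c) -> d
  unify b ~ c -> c
  unify Int ~ d
_ _ : Int
  unify Int ~ Int
let q : Int
\p._ : e -> Int
\r._ : f -> Int
  unify e -> Int ~ (f -> Int) -> g
  unify e ~ f -> Int
  unify Int ~ g
_ _ : Int
  unify Int ~ Int
let x : Int
x : Int
  unify Int ~ Int
  unify Bool ~ Int
  FAIL: mismatch Bool ~ Int

Answer: 1.1 : true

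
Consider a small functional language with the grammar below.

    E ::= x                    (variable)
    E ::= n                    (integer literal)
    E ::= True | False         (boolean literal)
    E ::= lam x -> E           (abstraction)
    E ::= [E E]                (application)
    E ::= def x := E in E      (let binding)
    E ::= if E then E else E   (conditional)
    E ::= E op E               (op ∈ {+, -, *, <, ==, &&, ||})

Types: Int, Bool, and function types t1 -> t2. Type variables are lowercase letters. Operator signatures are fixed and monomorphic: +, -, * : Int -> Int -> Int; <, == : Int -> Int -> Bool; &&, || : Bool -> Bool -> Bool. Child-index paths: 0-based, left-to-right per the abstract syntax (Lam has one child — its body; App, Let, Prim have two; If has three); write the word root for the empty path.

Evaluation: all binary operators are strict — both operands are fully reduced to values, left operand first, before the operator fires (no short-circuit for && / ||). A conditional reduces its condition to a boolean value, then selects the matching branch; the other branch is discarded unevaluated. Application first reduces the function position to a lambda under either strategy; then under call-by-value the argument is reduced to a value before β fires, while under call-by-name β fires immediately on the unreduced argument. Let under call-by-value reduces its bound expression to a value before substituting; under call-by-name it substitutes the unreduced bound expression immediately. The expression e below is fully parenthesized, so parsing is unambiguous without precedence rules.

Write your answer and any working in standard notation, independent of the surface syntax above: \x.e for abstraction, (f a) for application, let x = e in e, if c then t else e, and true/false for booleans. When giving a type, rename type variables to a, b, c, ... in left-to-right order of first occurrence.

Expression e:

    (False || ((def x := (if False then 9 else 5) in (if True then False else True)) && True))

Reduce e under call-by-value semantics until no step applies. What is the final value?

Trace:
step 0: (false || ((let x = (if false then 9 else 5) in (if true then false else true)) && true))
step 1: [if@1.0.0] (false || ((let x = 5 in (if true then false else true)) && true))
step 2: [let@1.0] (false || ((if true then false else true) && true))
step 3: [if@1.0] (false || (false && true))
step 4: [delta@1] (false || false)
step 5: [delta@root] false

Answer: false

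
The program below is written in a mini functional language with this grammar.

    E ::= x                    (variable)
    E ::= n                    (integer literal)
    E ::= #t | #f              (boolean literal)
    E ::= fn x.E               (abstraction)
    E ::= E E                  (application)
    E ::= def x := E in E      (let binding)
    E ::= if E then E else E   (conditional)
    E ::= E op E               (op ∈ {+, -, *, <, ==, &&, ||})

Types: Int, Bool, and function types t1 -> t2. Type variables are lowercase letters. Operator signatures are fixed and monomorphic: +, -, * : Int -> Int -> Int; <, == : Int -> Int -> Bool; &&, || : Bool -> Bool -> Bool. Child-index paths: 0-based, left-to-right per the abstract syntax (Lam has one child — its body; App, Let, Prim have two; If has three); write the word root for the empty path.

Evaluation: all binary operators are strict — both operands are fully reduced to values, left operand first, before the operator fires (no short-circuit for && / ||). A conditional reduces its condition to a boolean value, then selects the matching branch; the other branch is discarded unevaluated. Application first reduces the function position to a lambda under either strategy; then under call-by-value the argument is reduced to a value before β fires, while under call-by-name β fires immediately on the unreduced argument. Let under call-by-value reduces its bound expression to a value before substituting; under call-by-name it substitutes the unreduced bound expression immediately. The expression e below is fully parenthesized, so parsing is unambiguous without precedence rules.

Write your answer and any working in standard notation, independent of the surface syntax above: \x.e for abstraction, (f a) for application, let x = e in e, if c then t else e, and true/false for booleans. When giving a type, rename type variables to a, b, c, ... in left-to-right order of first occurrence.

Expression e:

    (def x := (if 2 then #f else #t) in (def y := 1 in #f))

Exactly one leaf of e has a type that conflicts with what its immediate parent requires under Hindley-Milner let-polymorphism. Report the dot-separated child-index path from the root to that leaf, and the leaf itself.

Derivation:
  unify Int ~ Bool
  FAIL: mismatch Int ~ Bool

Answer: 0.0 : 2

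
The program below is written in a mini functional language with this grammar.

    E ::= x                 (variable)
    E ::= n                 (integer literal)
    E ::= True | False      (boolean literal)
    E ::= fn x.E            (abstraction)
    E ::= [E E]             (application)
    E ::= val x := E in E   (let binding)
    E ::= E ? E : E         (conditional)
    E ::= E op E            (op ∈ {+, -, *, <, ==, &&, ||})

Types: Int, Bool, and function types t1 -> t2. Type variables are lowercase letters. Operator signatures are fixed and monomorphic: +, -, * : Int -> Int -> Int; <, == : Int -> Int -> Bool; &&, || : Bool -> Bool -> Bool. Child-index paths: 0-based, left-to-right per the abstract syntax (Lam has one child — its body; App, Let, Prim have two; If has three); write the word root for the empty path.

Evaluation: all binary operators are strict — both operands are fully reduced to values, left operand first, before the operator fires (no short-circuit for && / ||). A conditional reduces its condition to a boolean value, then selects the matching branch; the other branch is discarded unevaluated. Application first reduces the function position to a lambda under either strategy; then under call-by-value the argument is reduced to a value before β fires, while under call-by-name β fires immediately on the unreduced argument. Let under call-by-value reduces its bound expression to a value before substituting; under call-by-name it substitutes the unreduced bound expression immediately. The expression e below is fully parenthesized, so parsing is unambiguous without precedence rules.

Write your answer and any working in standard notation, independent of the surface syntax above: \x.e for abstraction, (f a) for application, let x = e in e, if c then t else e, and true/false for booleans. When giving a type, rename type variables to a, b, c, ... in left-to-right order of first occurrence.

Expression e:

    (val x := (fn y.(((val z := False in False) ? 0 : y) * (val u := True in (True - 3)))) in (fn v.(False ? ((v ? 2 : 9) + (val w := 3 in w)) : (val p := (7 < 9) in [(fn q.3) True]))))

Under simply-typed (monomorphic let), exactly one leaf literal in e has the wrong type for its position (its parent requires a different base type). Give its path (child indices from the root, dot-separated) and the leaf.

Working:
let z : Bool
  unify Bool ~ Bool
y : a
  unify Int ~ a
  unify Int ~ Int
let u : Bool
  unify Bool ~ Int
  FAIL: mismatch Bool ~ Int

Answer: 0.0.1.1.0 : true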